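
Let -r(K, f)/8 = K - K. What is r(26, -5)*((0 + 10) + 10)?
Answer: 0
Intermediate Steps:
r(K, f) = 0 (r(K, f) = -8*(K - K) = -8*0 = 0)
r(26, -5)*((0 + 10) + 10) = 0*((0 + 10) + 10) = 0*(10 + 10) = 0*20 = 0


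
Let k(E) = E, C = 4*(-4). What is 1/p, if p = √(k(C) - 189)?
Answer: -I*√205/205 ≈ -0.069843*I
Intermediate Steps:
C = -16
p = I*√205 (p = √(-16 - 189) = √(-205) = I*√205 ≈ 14.318*I)
1/p = 1/(I*√205) = -I*√205/205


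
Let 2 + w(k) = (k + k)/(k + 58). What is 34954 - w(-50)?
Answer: 69937/2 ≈ 34969.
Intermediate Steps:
w(k) = -2 + 2*k/(58 + k) (w(k) = -2 + (k + k)/(k + 58) = -2 + (2*k)/(58 + k) = -2 + 2*k/(58 + k))
34954 - w(-50) = 34954 - (-116)/(58 - 50) = 34954 - (-116)/8 = 34954 - 1*(-29/2) = 34954 + 29/2 = 69937/2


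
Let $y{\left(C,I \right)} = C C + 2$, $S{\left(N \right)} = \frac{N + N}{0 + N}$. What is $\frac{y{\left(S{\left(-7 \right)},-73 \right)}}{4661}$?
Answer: $\frac{6}{4661} \approx 0.0012873$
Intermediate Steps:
$S{\left(N \right)} = 2$ ($S{\left(N \right)} = \frac{2 N}{N} = 2$)
$y{\left(C,I \right)} = 2 + C^{2}$ ($y{\left(C,I \right)} = C^{2} + 2 = 2 + C^{2}$)
$\frac{y{\left(S{\left(-7 \right)},-73 \right)}}{4661} = \frac{2 + 2^{2}}{4661} = \left(2 + 4\right) \frac{1}{4661} = 6 \cdot \frac{1}{4661} = \frac{6}{4661}$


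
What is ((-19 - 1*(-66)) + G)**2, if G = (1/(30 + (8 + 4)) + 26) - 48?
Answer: 1104601/1764 ≈ 626.19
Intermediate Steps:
G = -923/42 (G = (1/(30 + 12) + 26) - 48 = (1/42 + 26) - 48 = 1093/42 - 48 = -923/42 ≈ -21.976)
((-19 - 1*(-66)) + G)**2 = ((-19 - 1*(-66)) - 923/42)**2 = ((-19 + 66) - 923/42)**2 = (47 - 923/42)**2 = (1051/42)**2 = 1104601/1764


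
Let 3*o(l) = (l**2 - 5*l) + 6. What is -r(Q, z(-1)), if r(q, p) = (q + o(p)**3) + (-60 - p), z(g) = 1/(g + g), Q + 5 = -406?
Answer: 770149/1728 ≈ 445.69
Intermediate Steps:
Q = -411 (Q = -5 - 406 = -411)
o(l) = 2 - 5*l/3 + l**2/3 (o(l) = ((l**2 - 5*l) + 6)/3 = (6 + l**2 - 5*l)/3 = 2 - 5*l/3 + l**2/3)
z(g) = 1/(2*g)
r(q, p) = -60 + q + (2 - 5*p/3 + p**2/3)**3 - p (r(q, p) = (q + (2 - 5*p/3 + p**2/3)**3) + (-60 - p) = -60 + q + (2 - 5*p/3 + p**2/3)**3 - p)
-r(Q, z(-1)) = -(-60 - 411 - 1/(2*(-1)) + (6 + ((1/2)/(-1))**2 - 5/(2*(-1)))**3/27) = -(-60 - 411 - (-1)/2 + (6 + ((1/2)*(-1))**2 - 5*(-1)/2)**3/27) = -(-60 - 411 - 1*(-1/2) + (6 + (-1/2)**2 - 5*(-1/2))**3/27) = -(-60 - 411 + 1/2 + (6 + 1/4 + 5/2)**3/27) = -(-60 - 411 + 1/2 + (35/4)**3/27) = -(-60 - 411 + 1/2 + (1/27)*(42875/64)) = -(-60 - 411 + 1/2 + 42875/1728) = -1*(-770149/1728) = 770149/1728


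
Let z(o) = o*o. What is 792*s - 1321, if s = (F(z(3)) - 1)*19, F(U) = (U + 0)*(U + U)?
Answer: 2421407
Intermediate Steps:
z(o) = o**2
F(U) = 2*U**2 (F(U) = U*(2*U) = 2*U**2)
s = 3059 (s = (2*(3**2)**2 - 1)*19 = (2*9**2 - 1)*19 = (2*81 - 1)*19 = (162 - 1)*19 = 161*19 = 3059)
792*s - 1321 = 792*3059 - 1321 = 2422728 - 1321 = 2421407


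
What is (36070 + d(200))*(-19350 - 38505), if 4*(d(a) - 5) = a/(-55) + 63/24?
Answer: -734660782905/352 ≈ -2.0871e+9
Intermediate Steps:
d(a) = 181/32 - a/220 (d(a) = 5 + (a/(-55) + 63/24)/4 = 5 + (a*(-1/55) + 63*(1/24))/4 = 5 + (-a/55 + 21/8)/4 = 5 + (21/8 - a/55)/4 = 5 + (21/32 - a/220) = 181/32 - a/220)
(36070 + d(200))*(-19350 - 38505) = (36070 + (181/32 - 1/220*200))*(-19350 - 38505) = (36070 + (181/32 - 10/11))*(-57855) = (36070 + 1671/352)*(-57855) = (12698311/352)*(-57855) = -734660782905/352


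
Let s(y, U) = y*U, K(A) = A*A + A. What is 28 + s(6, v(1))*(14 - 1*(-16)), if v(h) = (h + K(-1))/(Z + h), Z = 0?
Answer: 208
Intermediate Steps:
K(A) = A + A**2 (K(A) = A**2 + A = A + A**2)
v(h) = 1 (v(h) = (h - (1 - 1))/(0 + h) = (h - 1*0)/h = (h + 0)/h = h/h = 1)
s(y, U) = U*y
28 + s(6, v(1))*(14 - 1*(-16)) = 28 + (1*6)*(14 - 1*(-16)) = 28 + 6*(14 + 16) = 28 + 6*30 = 28 + 180 = 208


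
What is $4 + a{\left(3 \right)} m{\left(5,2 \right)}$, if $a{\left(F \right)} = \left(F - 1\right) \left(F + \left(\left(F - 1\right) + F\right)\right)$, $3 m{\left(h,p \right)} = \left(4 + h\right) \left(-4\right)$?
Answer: $-188$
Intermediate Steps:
$m{\left(h,p \right)} = - \frac{16}{3} - \frac{4 h}{3}$ ($m{\left(h,p \right)} = \frac{\left(4 + h\right) \left(-4\right)}{3} = \frac{-16 - 4 h}{3} = - \frac{16}{3} - \frac{4 h}{3}$)
$a{\left(F \right)} = \left(-1 + F\right) \left(-1 + 3 F\right)$ ($a{\left(F \right)} = \left(F - 1\right) \left(F + \left(\left(-1 + F\right) + F\right)\right) = \left(-1 + F\right) \left(F + \left(-1 + 2 F\right)\right) = \left(-1 + F\right) \left(-1 + 3 F\right)$)
$4 + a{\left(3 \right)} m{\left(5,2 \right)} = 4 + \left(1 - 12 + 3 \cdot 3^{2}\right) \left(- \frac{16}{3} - \frac{20}{3}\right) = 4 + \left(1 - 12 + 3 \cdot 9\right) \left(- \frac{16}{3} - \frac{20}{3}\right) = 4 + \left(1 - 12 + 27\right) \left(-12\right) = 4 + 16 \left(-12\right) = 4 - 192 = -188$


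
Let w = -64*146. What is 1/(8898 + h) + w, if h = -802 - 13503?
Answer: -50523009/5407 ≈ -9344.0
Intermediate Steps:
h = -14305
w = -9344
1/(8898 + h) + w = 1/(8898 - 14305) - 9344 = 1/(-5407) - 9344 = -1/5407 - 9344 = -50523009/5407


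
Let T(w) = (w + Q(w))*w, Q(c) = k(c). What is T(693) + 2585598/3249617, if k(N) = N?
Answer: 3121253214864/3249617 ≈ 9.6050e+5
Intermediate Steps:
Q(c) = c
T(w) = 2*w² (T(w) = (w + w)*w = (2*w)*w = 2*w²)
T(693) + 2585598/3249617 = 2*693² + 2585598/3249617 = 2*480249 + 2585598*(1/3249617) = 960498 + 2585598/3249617 = 3121253214864/3249617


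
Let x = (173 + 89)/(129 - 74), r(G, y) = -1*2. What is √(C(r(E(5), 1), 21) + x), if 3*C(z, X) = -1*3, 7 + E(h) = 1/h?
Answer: 3*√1265/55 ≈ 1.9400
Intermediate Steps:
E(h) = -7 + 1/h
r(G, y) = -2
C(z, X) = -1 (C(z, X) = (-1*3)/3 = (⅓)*(-3) = -1)
x = 262/55 ≈ 4.7636
√(C(r(E(5), 1), 21) + x) = √(-1 + 262/55) = √(207/55) = 3*√1265/55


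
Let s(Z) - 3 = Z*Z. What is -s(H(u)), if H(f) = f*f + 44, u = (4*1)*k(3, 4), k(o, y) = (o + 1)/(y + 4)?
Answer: -2307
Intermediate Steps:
k(o, y) = (1 + o)/(4 + y)
u = 2 (u = (4*1)*((1 + 3)/(4 + 4)) = 4*(4/8) = 4*((⅛)*4) = 4*(½) = 2)
H(f) = 44 + f² (H(f) = f² + 44 = 44 + f²)
s(Z) = 3 + Z² (s(Z) = 3 + Z*Z = 3 + Z²)
-s(H(u)) = -(3 + (44 + 2²)²) = -(3 + (44 + 4)²) = -(3 + 48²) = -(3 + 2304) = -1*2307 = -2307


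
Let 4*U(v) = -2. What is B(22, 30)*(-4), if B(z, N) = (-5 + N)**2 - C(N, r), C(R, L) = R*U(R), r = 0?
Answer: -2560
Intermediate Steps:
U(v) = -1/2 (U(v) = (1/4)*(-2) = -1/2)
C(R, L) = -R/2 (C(R, L) = R*(-1/2) = -R/2)
B(z, N) = (-5 + N)**2 + N/2 (B(z, N) = (-5 + N)**2 - (-1)*N/2 = (-5 + N)**2 + N/2)
B(22, 30)*(-4) = ((-5 + 30)**2 + (1/2)*30)*(-4) = (25**2 + 15)*(-4) = (625 + 15)*(-4) = 640*(-4) = -2560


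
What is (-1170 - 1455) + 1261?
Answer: -1364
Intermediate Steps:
(-1170 - 1455) + 1261 = -2625 + 1261 = -1364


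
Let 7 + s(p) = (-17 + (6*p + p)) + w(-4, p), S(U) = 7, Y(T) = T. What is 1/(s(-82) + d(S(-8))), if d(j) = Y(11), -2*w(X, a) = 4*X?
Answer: -1/579 ≈ -0.0017271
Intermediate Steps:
w(X, a) = -2*X
d(j) = 11
s(p) = -16 + 7*p (s(p) = -7 + ((-17 + (6*p + p)) - 2*(-4)) = -7 + ((-17 + 7*p) + 8) = -7 + (-9 + 7*p) = -16 + 7*p)
1/(s(-82) + d(S(-8))) = 1/((-16 + 7*(-82)) + 11) = 1/((-16 - 574) + 11) = 1/(-590 + 11) = 1/(-579) = -1/579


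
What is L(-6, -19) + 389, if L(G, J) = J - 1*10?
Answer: 360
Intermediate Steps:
L(G, J) = -10 + J (L(G, J) = J - 10 = -10 + J)
L(-6, -19) + 389 = (-10 - 19) + 389 = -29 + 389 = 360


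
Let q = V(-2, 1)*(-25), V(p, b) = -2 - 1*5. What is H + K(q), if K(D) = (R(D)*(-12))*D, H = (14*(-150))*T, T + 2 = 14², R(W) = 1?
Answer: -409500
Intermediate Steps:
T = 194 (T = -2 + 14² = -2 + 196 = 194)
V(p, b) = -7 (V(p, b) = -2 - 5 = -7)
H = -407400 (H = (14*(-150))*194 = -2100*194 = -407400)
q = 175 (q = -7*(-25) = 175)
K(D) = -12*D (K(D) = (1*(-12))*D = -12*D)
H + K(q) = -407400 - 12*175 = -407400 - 2100 = -409500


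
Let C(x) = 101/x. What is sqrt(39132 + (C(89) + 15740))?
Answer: sqrt(434650101)/89 ≈ 234.25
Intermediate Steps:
sqrt(39132 + (C(89) + 15740)) = sqrt(39132 + (101/89 + 15740)) = sqrt(39132 + 1400961/89) = sqrt(4883709/89) = sqrt(434650101)/89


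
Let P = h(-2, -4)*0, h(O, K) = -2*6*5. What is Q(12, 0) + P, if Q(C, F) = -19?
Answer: -19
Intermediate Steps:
h(O, K) = -60 (h(O, K) = -12*5 = -60)
P = 0 (P = -60*0 = 0)
Q(12, 0) + P = -19 + 0 = -19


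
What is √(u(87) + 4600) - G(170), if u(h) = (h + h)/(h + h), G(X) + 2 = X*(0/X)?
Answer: 2 + √4601 ≈ 69.831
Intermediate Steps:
G(X) = -2 (G(X) = -2 + X*(0/X) = -2 + X*0 = -2 + 0 = -2)
u(h) = 1 (u(h) = (2*h)/((2*h)) = (2*h)*(1/(2*h)) = 1)
√(u(87) + 4600) - G(170) = √(1 + 4600) - 1*(-2) = √4601 + 2 = 2 + √4601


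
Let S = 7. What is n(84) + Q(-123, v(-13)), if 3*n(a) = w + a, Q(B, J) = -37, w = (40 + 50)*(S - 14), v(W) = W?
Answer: -219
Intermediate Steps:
w = -630 (w = (40 + 50)*(7 - 14) = 90*(-7) = -630)
n(a) = -210 + a/3 (n(a) = (-630 + a)/3 = -210 + a/3)
n(84) + Q(-123, v(-13)) = (-210 + (1/3)*84) - 37 = (-210 + 28) - 37 = -182 - 37 = -219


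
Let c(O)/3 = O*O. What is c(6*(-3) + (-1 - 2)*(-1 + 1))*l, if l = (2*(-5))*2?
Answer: -19440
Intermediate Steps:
c(O) = 3*O**2 (c(O) = 3*(O*O) = 3*O**2)
l = -20 (l = -10*2 = -20)
c(6*(-3) + (-1 - 2)*(-1 + 1))*l = (3*(6*(-3) + (-1 - 2)*(-1 + 1))**2)*(-20) = (3*(-18 - 3*0)**2)*(-20) = (3*(-18 + 0)**2)*(-20) = (3*(-18)**2)*(-20) = (3*324)*(-20) = 972*(-20) = -19440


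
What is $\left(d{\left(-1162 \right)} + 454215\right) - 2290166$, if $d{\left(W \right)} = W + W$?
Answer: $-1838275$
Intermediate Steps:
$d{\left(W \right)} = 2 W$
$\left(d{\left(-1162 \right)} + 454215\right) - 2290166 = \left(2 \left(-1162\right) + 454215\right) - 2290166 = \left(-2324 + 454215\right) - 2290166 = 451891 - 2290166 = -1838275$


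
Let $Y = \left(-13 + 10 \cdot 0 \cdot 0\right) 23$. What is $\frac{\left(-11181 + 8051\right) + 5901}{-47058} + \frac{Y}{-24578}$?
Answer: $- \frac{13508824}{289147881} \approx -0.046719$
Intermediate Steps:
$Y = -299$ ($Y = \left(-13 + 10 \cdot 0\right) 23 = \left(-13 + 0\right) 23 = \left(-13\right) 23 = -299$)
$\frac{\left(-11181 + 8051\right) + 5901}{-47058} + \frac{Y}{-24578} = \frac{\left(-11181 + 8051\right) + 5901}{-47058} - \frac{299}{-24578} = \left(-3130 + 5901\right) \left(- \frac{1}{47058}\right) - - \frac{299}{24578} = 2771 \left(- \frac{1}{47058}\right) + \frac{299}{24578} = - \frac{2771}{47058} + \frac{299}{24578} = - \frac{13508824}{289147881}$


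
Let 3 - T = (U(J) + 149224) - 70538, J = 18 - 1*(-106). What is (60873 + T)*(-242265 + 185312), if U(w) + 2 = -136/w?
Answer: 31438853342/31 ≈ 1.0142e+9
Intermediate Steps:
J = 124 (J = 18 + 106 = 124)
U(w) = -2 - 136/w
T = -2439077/31 (T = 3 - (((-2 - 136/124) + 149224) - 70538) = 3 - (((-2 - 136*1/124) + 149224) - 70538) = 3 - (((-2 - 34/31) + 149224) - 70538) = 3 - ((-96/31 + 149224) - 70538) = 3 - (4625848/31 - 70538) = 3 - 1*2439170/31 = 3 - 2439170/31 = -2439077/31 ≈ -78680.)
(60873 + T)*(-242265 + 185312) = (60873 - 2439077/31)*(-242265 + 185312) = -552014/31*(-56953) = 31438853342/31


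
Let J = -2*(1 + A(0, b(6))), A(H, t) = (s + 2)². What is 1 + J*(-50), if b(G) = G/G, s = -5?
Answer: 1001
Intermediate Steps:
b(G) = 1
A(H, t) = 9 (A(H, t) = (-5 + 2)² = (-3)² = 9)
J = -20 (J = -2*(1 + 9) = -2*10 = -20)
1 + J*(-50) = 1 - 20*(-50) = 1 + 1000 = 1001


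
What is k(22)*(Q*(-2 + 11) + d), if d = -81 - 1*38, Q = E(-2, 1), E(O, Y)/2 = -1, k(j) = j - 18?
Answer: -548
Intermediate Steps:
k(j) = -18 + j
E(O, Y) = -2 (E(O, Y) = 2*(-1) = -2)
Q = -2
d = -119 (d = -81 - 38 = -119)
k(22)*(Q*(-2 + 11) + d) = (-18 + 22)*(-2*(-2 + 11) - 119) = 4*(-2*9 - 119) = 4*(-18 - 119) = 4*(-137) = -548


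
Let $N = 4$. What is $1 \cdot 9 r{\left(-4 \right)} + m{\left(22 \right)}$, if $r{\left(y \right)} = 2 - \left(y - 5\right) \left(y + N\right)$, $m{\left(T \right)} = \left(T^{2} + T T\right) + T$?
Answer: $1008$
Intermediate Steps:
$m{\left(T \right)} = T + 2 T^{2}$ ($m{\left(T \right)} = \left(T^{2} + T^{2}\right) + T = 2 T^{2} + T = T + 2 T^{2}$)
$r{\left(y \right)} = 2 - \left(-5 + y\right) \left(4 + y\right)$ ($r{\left(y \right)} = 2 - \left(y - 5\right) \left(y + 4\right) = 2 - \left(-5 + y\right) \left(4 + y\right)$)
$1 \cdot 9 r{\left(-4 \right)} + m{\left(22 \right)} = 1 \cdot 9 \left(22 - 4 - \left(-4\right)^{2}\right) + 22 \left(1 + 2 \cdot 22\right) = 9 \left(22 - 4 - 16\right) + 22 \left(1 + 44\right) = 9 \left(22 - 4 - 16\right) + 22 \cdot 45 = 9 \cdot 2 + 990 = 18 + 990 = 1008$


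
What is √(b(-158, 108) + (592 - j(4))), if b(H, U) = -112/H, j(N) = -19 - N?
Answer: √3842639/79 ≈ 24.813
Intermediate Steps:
√(b(-158, 108) + (592 - j(4))) = √(-112/(-158) + (592 - (-19 - 1*4))) = √(-112*(-1/158) + (592 - (-19 - 4))) = √(56/79 + (592 - 1*(-23))) = √(56/79 + (592 + 23)) = √(56/79 + 615) = √(48641/79) = √3842639/79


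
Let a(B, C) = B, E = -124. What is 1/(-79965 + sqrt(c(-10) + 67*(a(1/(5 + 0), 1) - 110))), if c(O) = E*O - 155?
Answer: -399825/31972037483 - I*sqrt(156790)/31972037483 ≈ -1.2505e-5 - 1.2385e-8*I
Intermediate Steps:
c(O) = -155 - 124*O (c(O) = -124*O - 155 = -155 - 124*O)
1/(-79965 + sqrt(c(-10) + 67*(a(1/(5 + 0), 1) - 110))) = 1/(-79965 + sqrt((-155 - 124*(-10)) + 67*(1/(5 + 0) - 110))) = 1/(-79965 + sqrt((-155 + 1240) + 67*(1/5 - 110))) = 1/(-79965 + sqrt(1085 + 67*(1/5 - 110))) = 1/(-79965 + sqrt(1085 + 67*(-549/5))) = 1/(-79965 + sqrt(1085 - 36783/5)) = 1/(-79965 + sqrt(-31358/5)) = 1/(-79965 + I*sqrt(156790)/5)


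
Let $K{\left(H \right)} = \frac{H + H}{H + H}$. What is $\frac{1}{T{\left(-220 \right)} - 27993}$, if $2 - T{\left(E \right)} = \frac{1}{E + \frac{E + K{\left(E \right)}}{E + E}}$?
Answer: $- \frac{96581}{2703398331} \approx -3.5726 \cdot 10^{-5}$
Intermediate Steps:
$K{\left(H \right)} = 1$ ($K{\left(H \right)} = \frac{2 H}{2 H} = 2 H \frac{1}{2 H} = 1$)
$T{\left(E \right)} = 2 - \frac{1}{E + \frac{1 + E}{2 E}}$ ($T{\left(E \right)} = 2 - \frac{1}{E + \frac{E + 1}{E + E}} = 2 - \frac{1}{E + \frac{1 + E}{2 E}}$)
$\frac{1}{T{\left(-220 \right)} - 27993} = \frac{1}{\frac{2 \left(1 + 2 \left(-220\right)^{2}\right)}{1 - 220 + 2 \left(-220\right)^{2}} - 27993} = \frac{1}{\frac{2 \left(1 + 2 \cdot 48400\right)}{1 - 220 + 2 \cdot 48400} - 27993} = \frac{1}{\frac{2 \left(1 + 96800\right)}{1 - 220 + 96800} - 27993} = \frac{1}{2 \cdot \frac{1}{96581} \cdot 96801 - 27993} = \frac{1}{\frac{193602}{96581} - 27993} = \frac{1}{- \frac{2703398331}{96581}} = - \frac{96581}{2703398331}$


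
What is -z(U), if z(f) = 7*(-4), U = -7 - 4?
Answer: 28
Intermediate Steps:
U = -11
z(f) = -28
-z(U) = -1*(-28) = 28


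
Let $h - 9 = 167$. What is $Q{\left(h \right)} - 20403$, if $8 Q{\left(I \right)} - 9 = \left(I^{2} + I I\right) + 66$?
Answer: $- \frac{101197}{8} \approx -12650.0$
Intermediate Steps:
$h = 176$ ($h = 9 + 167 = 176$)
$Q{\left(I \right)} = \frac{75}{8} + \frac{I^{2}}{4}$ ($Q{\left(I \right)} = \frac{9}{8} + \frac{\left(I^{2} + I I\right) + 66}{8} = \frac{9}{8} + \frac{\left(I^{2} + I^{2}\right) + 66}{8} = \frac{9}{8} + \frac{2 I^{2} + 66}{8} = \frac{9}{8} + \frac{66 + 2 I^{2}}{8} = \frac{9}{8} + \left(\frac{33}{4} + \frac{I^{2}}{4}\right) = \frac{75}{8} + \frac{I^{2}}{4}$)
$Q{\left(h \right)} - 20403 = \left(\frac{75}{8} + \frac{176^{2}}{4}\right) - 20403 = \left(\frac{75}{8} + \frac{1}{4} \cdot 30976\right) - 20403 = \left(\frac{75}{8} + 7744\right) - 20403 = \frac{62027}{8} - 20403 = - \frac{101197}{8}$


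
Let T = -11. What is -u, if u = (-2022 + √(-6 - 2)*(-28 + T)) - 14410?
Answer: 16432 + 78*I*√2 ≈ 16432.0 + 110.31*I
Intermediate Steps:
u = -16432 - 78*I*√2 (u = (-2022 + √(-6 - 2)*(-28 - 11)) - 14410 = (-2022 + √(-8)*(-39)) - 14410 = (-2022 + (2*I*√2)*(-39)) - 14410 = (-2022 - 78*I*√2) - 14410 = -16432 - 78*I*√2 ≈ -16432.0 - 110.31*I)
-u = -(-16432 - 78*I*√2) = 16432 + 78*I*√2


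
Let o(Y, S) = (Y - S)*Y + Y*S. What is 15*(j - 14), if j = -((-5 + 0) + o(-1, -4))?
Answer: -150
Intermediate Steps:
o(Y, S) = S*Y + Y*(Y - S) (o(Y, S) = Y*(Y - S) + S*Y = S*Y + Y*(Y - S))
j = 4 (j = -((-5 + 0) + (-1)²) = -(-5 + 1) = -1*(-4) = 4)
15*(j - 14) = 15*(4 - 14) = 15*(-10) = -150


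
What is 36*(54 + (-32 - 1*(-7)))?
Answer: 1044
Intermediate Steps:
36*(54 + (-32 - 1*(-7))) = 36*(54 + (-32 + 7)) = 36*(54 - 25) = 36*29 = 1044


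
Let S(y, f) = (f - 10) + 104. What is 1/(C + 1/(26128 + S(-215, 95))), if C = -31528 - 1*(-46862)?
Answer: 26317/403544879 ≈ 6.5215e-5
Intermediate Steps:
S(y, f) = 94 + f (S(y, f) = (-10 + f) + 104 = 94 + f)
C = 15334 (C = -31528 + 46862 = 15334)
1/(C + 1/(26128 + S(-215, 95))) = 1/(15334 + 1/(26128 + (94 + 95))) = 1/(15334 + 1/(26128 + 189)) = 1/(15334 + 1/26317) = 1/(403544879/26317) = 26317/403544879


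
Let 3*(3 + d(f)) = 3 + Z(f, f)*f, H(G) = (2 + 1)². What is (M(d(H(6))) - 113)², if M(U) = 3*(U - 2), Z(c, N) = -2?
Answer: 20449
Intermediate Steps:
H(G) = 9 (H(G) = 3² = 9)
d(f) = -2 - 2*f/3 (d(f) = -3 + (3 - 2*f)/3 = -3 + (1 - 2*f/3) = -2 - 2*f/3)
M(U) = -6 + 3*U (M(U) = 3*(-2 + U) = -6 + 3*U)
(M(d(H(6))) - 113)² = ((-6 + 3*(-2 - ⅔*9)) - 113)² = ((-6 + 3*(-2 - 6)) - 113)² = ((-6 + 3*(-8)) - 113)² = ((-6 - 24) - 113)² = (-30 - 113)² = (-143)² = 20449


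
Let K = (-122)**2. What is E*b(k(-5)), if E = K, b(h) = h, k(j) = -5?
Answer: -74420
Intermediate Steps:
K = 14884
E = 14884
E*b(k(-5)) = 14884*(-5) = -74420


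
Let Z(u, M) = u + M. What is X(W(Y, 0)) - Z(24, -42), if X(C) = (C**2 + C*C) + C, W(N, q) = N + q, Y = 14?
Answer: 424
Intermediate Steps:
Z(u, M) = M + u
X(C) = C + 2*C**2 (X(C) = (C**2 + C**2) + C = 2*C**2 + C = C + 2*C**2)
X(W(Y, 0)) - Z(24, -42) = (14 + 0)*(1 + 2*(14 + 0)) - (-42 + 24) = 14*(1 + 2*14) - 1*(-18) = 14*(1 + 28) + 18 = 14*29 + 18 = 406 + 18 = 424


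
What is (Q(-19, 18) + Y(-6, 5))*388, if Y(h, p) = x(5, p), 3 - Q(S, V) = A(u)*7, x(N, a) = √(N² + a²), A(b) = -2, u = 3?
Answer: 6596 + 1940*√2 ≈ 9339.6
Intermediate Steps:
Q(S, V) = 17 (Q(S, V) = 3 - (-2)*7 = 3 - 1*(-14) = 3 + 14 = 17)
Y(h, p) = √(25 + p²) (Y(h, p) = √(5² + p²) = √(25 + p²))
(Q(-19, 18) + Y(-6, 5))*388 = (17 + √(25 + 5²))*388 = (17 + √(25 + 25))*388 = (17 + √50)*388 = (17 + 5*√2)*388 = 6596 + 1940*√2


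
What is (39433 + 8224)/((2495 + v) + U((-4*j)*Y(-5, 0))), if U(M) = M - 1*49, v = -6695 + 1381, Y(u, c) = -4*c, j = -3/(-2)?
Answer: -47657/2868 ≈ -16.617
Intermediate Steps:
j = 3/2 (j = -3*(-½) = 3/2 ≈ 1.5000)
v = -5314
U(M) = -49 + M (U(M) = M - 49 = -49 + M)
(39433 + 8224)/((2495 + v) + U((-4*j)*Y(-5, 0))) = (39433 + 8224)/((2495 - 5314) + (-49 + (-4*3/2)*(-4*0))) = 47657/(-2819 + (-49 - 6*0)) = 47657/(-2819 + (-49 + 0)) = 47657/(-2819 - 49) = 47657/(-2868) = 47657*(-1/2868) = -47657/2868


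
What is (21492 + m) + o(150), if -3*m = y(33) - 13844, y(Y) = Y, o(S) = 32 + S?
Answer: 78833/3 ≈ 26278.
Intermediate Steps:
m = 13811/3 (m = -(33 - 13844)/3 = -⅓*(-13811) = 13811/3 ≈ 4603.7)
(21492 + m) + o(150) = (21492 + 13811/3) + (32 + 150) = 78287/3 + 182 = 78833/3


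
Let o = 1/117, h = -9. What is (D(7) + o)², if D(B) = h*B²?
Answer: 2662147216/13689 ≈ 1.9447e+5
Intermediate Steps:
D(B) = -9*B²
o = 1/117 ≈ 0.0085470
(D(7) + o)² = (-9*7² + 1/117)² = (-9*49 + 1/117)² = (-441 + 1/117)² = (-51596/117)² = 2662147216/13689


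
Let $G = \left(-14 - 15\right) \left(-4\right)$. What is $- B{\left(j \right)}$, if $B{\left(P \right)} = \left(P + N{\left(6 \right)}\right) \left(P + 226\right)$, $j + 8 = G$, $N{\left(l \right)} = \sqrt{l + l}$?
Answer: $-36072 - 668 \sqrt{3} \approx -37229.0$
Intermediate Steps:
$N{\left(l \right)} = \sqrt{2} \sqrt{l}$ ($N{\left(l \right)} = \sqrt{2 l} = \sqrt{2} \sqrt{l}$)
$G = 116$ ($G = \left(-29\right) \left(-4\right) = 116$)
$j = 108$ ($j = -8 + 116 = 108$)
$B{\left(P \right)} = \left(226 + P\right) \left(P + 2 \sqrt{3}\right)$ ($B{\left(P \right)} = \left(P + \sqrt{2} \sqrt{6}\right) \left(P + 226\right) = \left(P + 2 \sqrt{3}\right) \left(226 + P\right) = \left(226 + P\right) \left(P + 2 \sqrt{3}\right)$)
$- B{\left(j \right)} = - (108^{2} + 226 \cdot 108 + 452 \sqrt{3} + 2 \cdot 108 \sqrt{3}) = - (11664 + 24408 + 452 \sqrt{3} + 216 \sqrt{3}) = - (36072 + 668 \sqrt{3}) = -36072 - 668 \sqrt{3}$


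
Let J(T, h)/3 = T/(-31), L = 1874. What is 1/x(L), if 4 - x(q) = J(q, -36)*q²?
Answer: 31/19743766996 ≈ 1.5701e-9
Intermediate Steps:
J(T, h) = -3*T/31 (J(T, h) = 3*(T/(-31)) = 3*(T*(-1/31)) = 3*(-T/31) = -3*T/31)
x(q) = 4 + 3*q³/31 (x(q) = 4 - (-3*q/31)*q² = 4 - (-3)*q³/31 = 4 + 3*q³/31)
1/x(L) = 1/(4 + (3/31)*1874³) = 1/(4 + (3/31)*6581255624) = 1/(4 + 19743766872/31) = 1/(19743766996/31) = 31/19743766996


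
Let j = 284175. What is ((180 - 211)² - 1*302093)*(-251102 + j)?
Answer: -9959338636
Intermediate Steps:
((180 - 211)² - 1*302093)*(-251102 + j) = ((180 - 211)² - 1*302093)*(-251102 + 284175) = ((-31)² - 302093)*33073 = (961 - 302093)*33073 = -301132*33073 = -9959338636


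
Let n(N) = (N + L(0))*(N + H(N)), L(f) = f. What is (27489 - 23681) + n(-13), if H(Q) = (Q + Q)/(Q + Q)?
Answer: 3964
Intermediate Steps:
H(Q) = 1 (H(Q) = (2*Q)/((2*Q)) = (2*Q)*(1/(2*Q)) = 1)
n(N) = N*(1 + N) (n(N) = (N + 0)*(N + 1) = N*(1 + N))
(27489 - 23681) + n(-13) = (27489 - 23681) - 13*(1 - 13) = 3808 - 13*(-12) = 3808 + 156 = 3964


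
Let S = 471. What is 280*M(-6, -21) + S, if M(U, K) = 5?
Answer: 1871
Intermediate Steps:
280*M(-6, -21) + S = 280*5 + 471 = 1400 + 471 = 1871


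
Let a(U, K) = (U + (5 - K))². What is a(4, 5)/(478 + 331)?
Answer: 16/809 ≈ 0.019778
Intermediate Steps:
a(U, K) = (5 + U - K)²
a(4, 5)/(478 + 331) = (5 + 4 - 1*5)²/(478 + 331) = (5 + 4 - 5)²/809 = 4²*(1/809) = 16*(1/809) = 16/809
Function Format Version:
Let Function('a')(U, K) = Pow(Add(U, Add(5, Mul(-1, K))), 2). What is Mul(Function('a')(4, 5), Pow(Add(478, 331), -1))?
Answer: Rational(16, 809) ≈ 0.019778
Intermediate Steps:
Function('a')(U, K) = Pow(Add(5, U, Mul(-1, K)), 2)
Mul(Function('a')(4, 5), Pow(Add(478, 331), -1)) = Mul(Pow(Add(5, 4, Mul(-1, 5)), 2), Pow(Add(478, 331), -1)) = Mul(Pow(Add(5, 4, -5), 2), Pow(809, -1)) = Mul(Pow(4, 2), Rational(1, 809)) = Mul(16, Rational(1, 809)) = Rational(16, 809)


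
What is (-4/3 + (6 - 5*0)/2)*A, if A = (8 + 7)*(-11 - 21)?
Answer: -800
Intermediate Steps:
A = -480 (A = 15*(-32) = -480)
(-4/3 + (6 - 5*0)/2)*A = (-4/3 + (6 - 5*0)/2)*(-480) = (-4*⅓ + (6 + 0)*(½))*(-480) = (-4/3 + 6*(½))*(-480) = (-4/3 + 3)*(-480) = (5/3)*(-480) = -800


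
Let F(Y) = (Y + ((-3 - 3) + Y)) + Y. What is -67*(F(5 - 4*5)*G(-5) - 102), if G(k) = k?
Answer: -10251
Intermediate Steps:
F(Y) = -6 + 3*Y (F(Y) = (Y + (-6 + Y)) + Y = (-6 + 2*Y) + Y = -6 + 3*Y)
-67*(F(5 - 4*5)*G(-5) - 102) = -67*((-6 + 3*(5 - 4*5))*(-5) - 102) = -67*((-6 + 3*(5 - 20))*(-5) - 102) = -67*((-6 + 3*(-15))*(-5) - 102) = -67*((-6 - 45)*(-5) - 102) = -67*(-51*(-5) - 102) = -67*(255 - 102) = -67*153 = -10251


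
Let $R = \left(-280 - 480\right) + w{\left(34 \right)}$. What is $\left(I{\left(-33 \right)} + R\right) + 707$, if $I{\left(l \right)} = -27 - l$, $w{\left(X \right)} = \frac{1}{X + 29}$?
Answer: $- \frac{2960}{63} \approx -46.984$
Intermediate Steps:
$w{\left(X \right)} = \frac{1}{29 + X}$
$R = - \frac{47879}{63}$ ($R = \left(-280 - 480\right) + \frac{1}{29 + 34} = -760 + \frac{1}{63} = - \frac{47879}{63} \approx -759.98$)
$\left(I{\left(-33 \right)} + R\right) + 707 = \left(\left(-27 - -33\right) - \frac{47879}{63}\right) + 707 = \left(\left(-27 + 33\right) - \frac{47879}{63}\right) + 707 = \left(6 - \frac{47879}{63}\right) + 707 = - \frac{47501}{63} + 707 = - \frac{2960}{63}$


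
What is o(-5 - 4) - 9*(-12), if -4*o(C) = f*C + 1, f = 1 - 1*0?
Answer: 110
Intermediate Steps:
f = 1 (f = 1 + 0 = 1)
o(C) = -¼ - C/4 (o(C) = -(1*C + 1)/4 = -(C + 1)/4 = -(1 + C)/4 = -¼ - C/4)
o(-5 - 4) - 9*(-12) = (-¼ - (-5 - 4)/4) - 9*(-12) = (-¼ - ¼*(-9)) + 108 = (-¼ + 9/4) + 108 = 2 + 108 = 110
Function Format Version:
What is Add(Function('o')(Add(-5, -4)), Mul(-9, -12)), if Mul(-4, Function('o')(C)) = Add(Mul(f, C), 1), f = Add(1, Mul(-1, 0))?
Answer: 110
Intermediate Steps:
f = 1 (f = Add(1, 0) = 1)
Function('o')(C) = Add(Rational(-1, 4), Mul(Rational(-1, 4), C)) (Function('o')(C) = Mul(Rational(-1, 4), Add(Mul(1, C), 1)) = Mul(Rational(-1, 4), Add(C, 1)) = Mul(Rational(-1, 4), Add(1, C)) = Add(Rational(-1, 4), Mul(Rational(-1, 4), C)))
Add(Function('o')(Add(-5, -4)), Mul(-9, -12)) = Add(Add(Rational(-1, 4), Mul(Rational(-1, 4), Add(-5, -4))), Mul(-9, -12)) = Add(Add(Rational(-1, 4), Mul(Rational(-1, 4), -9)), 108) = Add(Add(Rational(-1, 4), Rational(9, 4)), 108) = Add(2, 108) = 110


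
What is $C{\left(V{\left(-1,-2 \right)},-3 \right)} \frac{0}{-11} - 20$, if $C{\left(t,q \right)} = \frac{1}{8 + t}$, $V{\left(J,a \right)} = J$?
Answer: $-20$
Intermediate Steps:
$C{\left(V{\left(-1,-2 \right)},-3 \right)} \frac{0}{-11} - 20 = \frac{0 \frac{1}{-11}}{8 - 1} - 20 = \frac{0 \left(- \frac{1}{11}\right)}{7} + \left(\left(-10 - 12\right) + 2\right) = \frac{1}{7} \cdot 0 + \left(-22 + 2\right) = 0 - 20 = -20$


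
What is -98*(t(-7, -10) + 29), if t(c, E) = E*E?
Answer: -12642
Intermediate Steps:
t(c, E) = E**2
-98*(t(-7, -10) + 29) = -98*((-10)**2 + 29) = -98*(100 + 29) = -98*129 = -12642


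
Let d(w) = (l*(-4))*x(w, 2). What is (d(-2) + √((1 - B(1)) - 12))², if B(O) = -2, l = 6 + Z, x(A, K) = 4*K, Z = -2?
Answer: 16375 - 768*I ≈ 16375.0 - 768.0*I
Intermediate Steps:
l = 4 (l = 6 - 2 = 4)
d(w) = -128 (d(w) = (4*(-4))*(4*2) = -16*8 = -128)
(d(-2) + √((1 - B(1)) - 12))² = (-128 + √((1 - 1*(-2)) - 12))² = (-128 + √((1 + 2) - 12))² = (-128 + √(3 - 12))² = (-128 + √(-9))² = (-128 + 3*I)²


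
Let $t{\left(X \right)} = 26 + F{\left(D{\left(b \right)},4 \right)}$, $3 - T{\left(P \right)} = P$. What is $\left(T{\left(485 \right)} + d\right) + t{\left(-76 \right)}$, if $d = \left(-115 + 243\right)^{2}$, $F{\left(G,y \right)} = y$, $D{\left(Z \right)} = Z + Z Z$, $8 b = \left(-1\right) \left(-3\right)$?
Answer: $15932$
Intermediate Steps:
$b = \frac{3}{8}$ ($b = \frac{\left(-1\right) \left(-3\right)}{8} = \frac{1}{8} \cdot 3 = \frac{3}{8} \approx 0.375$)
$T{\left(P \right)} = 3 - P$
$D{\left(Z \right)} = Z + Z^{2}$
$d = 16384$ ($d = 128^{2} = 16384$)
$t{\left(X \right)} = 30$ ($t{\left(X \right)} = 26 + 4 = 30$)
$\left(T{\left(485 \right)} + d\right) + t{\left(-76 \right)} = \left(\left(3 - 485\right) + 16384\right) + 30 = \left(-482 + 16384\right) + 30 = 15902 + 30 = 15932$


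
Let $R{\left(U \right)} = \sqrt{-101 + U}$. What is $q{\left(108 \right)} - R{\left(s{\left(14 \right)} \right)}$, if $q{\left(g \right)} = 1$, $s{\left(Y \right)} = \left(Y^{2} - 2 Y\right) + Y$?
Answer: $-8$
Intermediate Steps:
$s{\left(Y \right)} = Y^{2} - Y$
$q{\left(108 \right)} - R{\left(s{\left(14 \right)} \right)} = 1 - \sqrt{-101 + 14 \left(-1 + 14\right)} = 1 - \sqrt{-101 + 14 \cdot 13} = 1 - \sqrt{-101 + 182} = 1 - \sqrt{81} = 1 - 9 = -8$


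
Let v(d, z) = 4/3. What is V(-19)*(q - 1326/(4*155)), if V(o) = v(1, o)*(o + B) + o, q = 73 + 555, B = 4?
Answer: -7566663/310 ≈ -24409.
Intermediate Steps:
v(d, z) = 4/3 (v(d, z) = 4*(⅓) = 4/3)
q = 628
V(o) = 16/3 + 7*o/3 (V(o) = 4*(o + 4)/3 + o = 4*(4 + o)/3 + o = (16/3 + 4*o/3) + o = 16/3 + 7*o/3)
V(-19)*(q - 1326/(4*155)) = (16/3 + (7/3)*(-19))*(628 - 1326/(4*155)) = (16/3 - 133/3)*(628 - 1326/620) = -39*(628 - 1326*1/620) = -39*(628 - 663/310) = -39*194017/310 = -7566663/310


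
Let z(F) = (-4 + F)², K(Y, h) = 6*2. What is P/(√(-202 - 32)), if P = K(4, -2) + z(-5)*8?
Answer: -110*I*√26/13 ≈ -43.146*I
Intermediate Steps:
K(Y, h) = 12
P = 660 (P = 12 + (-4 - 5)²*8 = 12 + (-9)²*8 = 12 + 81*8 = 12 + 648 = 660)
P/(√(-202 - 32)) = 660/(√(-202 - 32)) = 660/(√(-234)) = 660/((3*I*√26)) = 660*(-I*√26/78) = -110*I*√26/13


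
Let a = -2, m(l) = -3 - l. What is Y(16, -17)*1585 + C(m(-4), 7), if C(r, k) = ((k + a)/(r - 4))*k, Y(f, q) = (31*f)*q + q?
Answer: -40175030/3 ≈ -1.3392e+7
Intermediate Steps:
Y(f, q) = q + 31*f*q (Y(f, q) = 31*f*q + q = q + 31*f*q)
C(r, k) = k*(-2 + k)/(-4 + r) (C(r, k) = ((k - 2)/(r - 4))*k = ((-2 + k)/(-4 + r))*k = k*(-2 + k)/(-4 + r))
Y(16, -17)*1585 + C(m(-4), 7) = -17*(1 + 31*16)*1585 + 7*(-2 + 7)/(-4 + (-3 - 1*(-4))) = -17*(1 + 496)*1585 + 7*5/(-4 + (-3 + 4)) = -17*497*1585 + 7*5/(-4 + 1) = -8449*1585 + 7*5/(-3) = -13391665 + 7*(-⅓)*5 = -13391665 - 35/3 = -40175030/3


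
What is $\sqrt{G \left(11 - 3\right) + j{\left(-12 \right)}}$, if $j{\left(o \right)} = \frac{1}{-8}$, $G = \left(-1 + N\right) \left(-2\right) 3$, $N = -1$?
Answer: $\frac{\sqrt{1534}}{4} \approx 9.7916$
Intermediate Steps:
$G = 12$ ($G = \left(-1 - 1\right) \left(-2\right) 3 = \left(-2\right) \left(-2\right) 3 = 4 \cdot 3 = 12$)
$j{\left(o \right)} = - \frac{1}{8}$
$\sqrt{G \left(11 - 3\right) + j{\left(-12 \right)}} = \sqrt{12 \left(11 - 3\right) - \frac{1}{8}} = \sqrt{12 \cdot 8 - \frac{1}{8}} = \sqrt{96 - \frac{1}{8}} = \sqrt{\frac{767}{8}} = \frac{\sqrt{1534}}{4}$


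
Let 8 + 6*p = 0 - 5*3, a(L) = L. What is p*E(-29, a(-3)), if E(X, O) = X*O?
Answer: -667/2 ≈ -333.50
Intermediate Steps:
E(X, O) = O*X
p = -23/6 (p = -4/3 + (0 - 5*3)/6 = -4/3 + (0 - 15)/6 = -4/3 + (⅙)*(-15) = -4/3 - 5/2 = -23/6 ≈ -3.8333)
p*E(-29, a(-3)) = -(-23)*(-29)/2 = -23/6*87 = -667/2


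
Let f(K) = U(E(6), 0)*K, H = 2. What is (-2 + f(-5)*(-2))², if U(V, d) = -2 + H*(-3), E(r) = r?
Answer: 6724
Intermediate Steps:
U(V, d) = -8 (U(V, d) = -2 + 2*(-3) = -2 - 6 = -8)
f(K) = -8*K
(-2 + f(-5)*(-2))² = (-2 - 8*(-5)*(-2))² = (-2 + 40*(-2))² = (-2 - 80)² = (-82)² = 6724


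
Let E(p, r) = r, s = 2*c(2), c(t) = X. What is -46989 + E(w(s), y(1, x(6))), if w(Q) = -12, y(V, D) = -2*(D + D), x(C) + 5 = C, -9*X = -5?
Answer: -46993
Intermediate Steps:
X = 5/9 (X = -1/9*(-5) = 5/9 ≈ 0.55556)
x(C) = -5 + C
c(t) = 5/9
s = 10/9 (s = 2*(5/9) = 10/9 ≈ 1.1111)
y(V, D) = -4*D
-46989 + E(w(s), y(1, x(6))) = -46989 - 4*(-5 + 6) = -46989 - 4*1 = -46989 - 4 = -46993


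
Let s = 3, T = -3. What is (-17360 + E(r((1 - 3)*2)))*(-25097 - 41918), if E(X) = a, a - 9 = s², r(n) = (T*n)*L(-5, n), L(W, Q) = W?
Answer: 1162174130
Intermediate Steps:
r(n) = 15*n (r(n) = -3*n*(-5) = 15*n)
a = 18 (a = 9 + 3² = 9 + 9 = 18)
E(X) = 18
(-17360 + E(r((1 - 3)*2)))*(-25097 - 41918) = (-17360 + 18)*(-25097 - 41918) = -17342*(-67015) = 1162174130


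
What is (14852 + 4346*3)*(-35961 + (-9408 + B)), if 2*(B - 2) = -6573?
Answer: -1356946115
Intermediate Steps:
B = -6569/2 (B = 2 + (1/2)*(-6573) = 2 - 6573/2 = -6569/2 ≈ -3284.5)
(14852 + 4346*3)*(-35961 + (-9408 + B)) = (14852 + 4346*3)*(-35961 + (-9408 - 6569/2)) = (14852 + 13038)*(-35961 - 25385/2) = 27890*(-97307/2) = -1356946115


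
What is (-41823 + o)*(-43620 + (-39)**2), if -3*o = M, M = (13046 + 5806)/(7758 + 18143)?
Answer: 45604323010893/25901 ≈ 1.7607e+9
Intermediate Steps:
M = 18852/25901 ≈ 0.72785
o = -6284/25901 (o = -1/3*18852/25901 = -6284/25901 ≈ -0.24262)
(-41823 + o)*(-43620 + (-39)**2) = (-41823 - 6284/25901)*(-43620 + (-39)**2) = -1083263807*(-43620 + 1521)/25901 = -1083263807/25901*(-42099) = 45604323010893/25901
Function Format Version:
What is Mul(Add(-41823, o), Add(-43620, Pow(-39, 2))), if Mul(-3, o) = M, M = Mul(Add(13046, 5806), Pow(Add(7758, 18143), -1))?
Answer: Rational(45604323010893, 25901) ≈ 1.7607e+9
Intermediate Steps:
M = Rational(18852, 25901) (M = Mul(18852, Pow(25901, -1)) = Mul(18852, Rational(1, 25901)) = Rational(18852, 25901) ≈ 0.72785)
o = Rational(-6284, 25901) (o = Mul(Rational(-1, 3), Rational(18852, 25901)) = Rational(-6284, 25901) ≈ -0.24262)
Mul(Add(-41823, o), Add(-43620, Pow(-39, 2))) = Mul(Add(-41823, Rational(-6284, 25901)), Add(-43620, Pow(-39, 2))) = Mul(Rational(-1083263807, 25901), Add(-43620, 1521)) = Mul(Rational(-1083263807, 25901), -42099) = Rational(45604323010893, 25901)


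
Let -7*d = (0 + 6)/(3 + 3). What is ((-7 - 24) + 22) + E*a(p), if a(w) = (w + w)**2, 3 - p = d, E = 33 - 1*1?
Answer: 61511/49 ≈ 1255.3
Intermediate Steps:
E = 32 (E = 33 - 1 = 32)
d = -1/7 (d = -(0 + 6)/(7*(3 + 3)) = -6/(7*6) = -1/7*1 = -1/7 ≈ -0.14286)
p = 22/7 (p = 3 - 1*(-1/7) = 3 + 1/7 = 22/7 ≈ 3.1429)
a(w) = 4*w**2 (a(w) = (2*w)**2 = 4*w**2)
((-7 - 24) + 22) + E*a(p) = ((-7 - 24) + 22) + 32*(4*(22/7)**2) = (-31 + 22) + 32*(4*(484/49)) = -9 + 32*(1936/49) = -9 + 61952/49 = 61511/49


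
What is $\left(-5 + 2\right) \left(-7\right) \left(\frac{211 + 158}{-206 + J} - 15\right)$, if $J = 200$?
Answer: $- \frac{3213}{2} \approx -1606.5$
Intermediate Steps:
$\left(-5 + 2\right) \left(-7\right) \left(\frac{211 + 158}{-206 + J} - 15\right) = \left(-5 + 2\right) \left(-7\right) \left(\frac{211 + 158}{-206 + 200} - 15\right) = \left(-3\right) \left(-7\right) \left(\frac{369}{-6} - 15\right) = 21 \left(369 \left(- \frac{1}{6}\right) - 15\right) = 21 \left(- \frac{123}{2} - 15\right) = 21 \left(- \frac{153}{2}\right) = - \frac{3213}{2}$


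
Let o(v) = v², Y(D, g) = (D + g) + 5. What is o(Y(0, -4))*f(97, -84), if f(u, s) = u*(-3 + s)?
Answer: -8439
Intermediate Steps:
Y(D, g) = 5 + D + g
o(Y(0, -4))*f(97, -84) = (5 + 0 - 4)²*(97*(-3 - 84)) = 1²*(97*(-87)) = 1*(-8439) = -8439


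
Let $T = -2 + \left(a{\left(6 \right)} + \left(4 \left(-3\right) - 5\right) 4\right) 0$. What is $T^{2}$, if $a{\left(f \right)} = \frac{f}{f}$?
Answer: $4$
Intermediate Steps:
$a{\left(f \right)} = 1$
$T = -2$ ($T = -2 + \left(1 + \left(4 \left(-3\right) - 5\right) 4\right) 0 = -2 + \left(1 + \left(-12 - 5\right) 4\right) 0 = -2 + \left(1 - 68\right) 0 = -2 - 0 = -2 + 0 = -2$)
$T^{2} = \left(-2\right)^{2} = 4$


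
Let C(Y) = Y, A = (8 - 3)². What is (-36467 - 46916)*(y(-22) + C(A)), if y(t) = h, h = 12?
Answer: -3085171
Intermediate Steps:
A = 25 (A = 5² = 25)
y(t) = 12
(-36467 - 46916)*(y(-22) + C(A)) = (-36467 - 46916)*(12 + 25) = -83383*37 = -3085171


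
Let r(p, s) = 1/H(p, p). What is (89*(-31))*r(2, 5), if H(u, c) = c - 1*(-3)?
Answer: -2759/5 ≈ -551.80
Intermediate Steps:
H(u, c) = 3 + c (H(u, c) = c + 3 = 3 + c)
r(p, s) = 1/(3 + p)
(89*(-31))*r(2, 5) = (89*(-31))/(3 + 2) = -2759/5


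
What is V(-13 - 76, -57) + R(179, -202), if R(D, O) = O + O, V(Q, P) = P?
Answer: -461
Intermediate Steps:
R(D, O) = 2*O
V(-13 - 76, -57) + R(179, -202) = -57 + 2*(-202) = -57 - 404 = -461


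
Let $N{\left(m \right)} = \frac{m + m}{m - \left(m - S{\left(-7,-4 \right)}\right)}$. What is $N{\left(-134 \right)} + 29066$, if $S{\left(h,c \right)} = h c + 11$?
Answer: $\frac{1133306}{39} \approx 29059.0$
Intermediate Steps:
$S{\left(h,c \right)} = 11 + c h$ ($S{\left(h,c \right)} = c h + 11 = 11 + c h$)
$N{\left(m \right)} = \frac{2 m}{39}$ ($N{\left(m \right)} = \frac{m + m}{m - \left(-39 + m\right)} = \frac{2 m}{m - \left(-39 + m\right)} = \frac{2 m}{39}$)
$N{\left(-134 \right)} + 29066 = \frac{2}{39} \left(-134\right) + 29066 = - \frac{268}{39} + 29066 = \frac{1133306}{39}$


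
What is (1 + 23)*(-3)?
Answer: -72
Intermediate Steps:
(1 + 23)*(-3) = 24*(-3) = -72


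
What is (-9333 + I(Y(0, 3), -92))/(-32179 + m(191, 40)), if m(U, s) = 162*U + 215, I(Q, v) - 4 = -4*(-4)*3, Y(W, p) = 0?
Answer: 9281/1022 ≈ 9.0812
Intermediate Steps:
I(Q, v) = 52 (I(Q, v) = 4 - 4*(-4)*3 = 4 + 16*3 = 4 + 48 = 52)
m(U, s) = 215 + 162*U
(-9333 + I(Y(0, 3), -92))/(-32179 + m(191, 40)) = (-9333 + 52)/(-32179 + (215 + 162*191)) = -9281/(-32179 + (215 + 30942)) = -9281/(-32179 + 31157) = -9281/(-1022) = -9281*(-1/1022) = 9281/1022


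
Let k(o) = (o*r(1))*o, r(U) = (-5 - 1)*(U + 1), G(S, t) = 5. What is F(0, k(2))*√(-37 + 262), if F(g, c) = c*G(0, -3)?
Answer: -3600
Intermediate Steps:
r(U) = -6 - 6*U (r(U) = -6*(1 + U) = -6 - 6*U)
k(o) = -12*o² (k(o) = (o*(-6 - 6*1))*o = (o*(-6 - 6))*o = (o*(-12))*o = (-12*o)*o = -12*o²)
F(g, c) = 5*c (F(g, c) = c*5 = 5*c)
F(0, k(2))*√(-37 + 262) = (5*(-12*2²))*√(-37 + 262) = (5*(-12*4))*√225 = (5*(-48))*15 = -240*15 = -3600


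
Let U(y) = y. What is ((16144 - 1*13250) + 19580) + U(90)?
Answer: 22564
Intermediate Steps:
((16144 - 1*13250) + 19580) + U(90) = ((16144 - 1*13250) + 19580) + 90 = ((16144 - 13250) + 19580) + 90 = (2894 + 19580) + 90 = 22474 + 90 = 22564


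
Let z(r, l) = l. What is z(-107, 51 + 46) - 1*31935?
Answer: -31838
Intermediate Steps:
z(-107, 51 + 46) - 1*31935 = (51 + 46) - 1*31935 = 97 - 31935 = -31838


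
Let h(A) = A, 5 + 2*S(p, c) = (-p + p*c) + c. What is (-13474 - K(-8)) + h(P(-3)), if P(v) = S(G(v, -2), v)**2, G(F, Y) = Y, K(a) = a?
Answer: -13466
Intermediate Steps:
S(p, c) = -5/2 + c/2 - p/2 + c*p/2 (S(p, c) = -5/2 + ((-p + p*c) + c)/2 = -5/2 + ((-p + c*p) + c)/2 = -5/2 + (c - p + c*p)/2 = -5/2 + (c/2 - p/2 + c*p/2) = -5/2 + c/2 - p/2 + c*p/2)
P(v) = (-3/2 - v/2)**2 (P(v) = (-5/2 + v/2 - 1/2*(-2) + (1/2)*v*(-2))**2 = (-5/2 + v/2 + 1 - v)**2 = (-3/2 - v/2)**2)
(-13474 - K(-8)) + h(P(-3)) = (-13474 - 1*(-8)) + (3 - 3)**2/4 = (-13474 + 8) + (1/4)*0**2 = -13466 + (1/4)*0 = -13466 + 0 = -13466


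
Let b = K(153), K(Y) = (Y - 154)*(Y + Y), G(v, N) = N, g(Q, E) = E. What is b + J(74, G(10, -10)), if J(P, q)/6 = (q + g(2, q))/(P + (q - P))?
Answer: -294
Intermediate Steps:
J(P, q) = 12 (J(P, q) = 6*((q + q)/(P + (q - P))) = 6*((2*q)/q) = 6*2 = 12)
K(Y) = 2*Y*(-154 + Y) (K(Y) = (-154 + Y)*(2*Y) = 2*Y*(-154 + Y))
b = -306 (b = 2*153*(-154 + 153) = 2*153*(-1) = -306)
b + J(74, G(10, -10)) = -306 + 12 = -294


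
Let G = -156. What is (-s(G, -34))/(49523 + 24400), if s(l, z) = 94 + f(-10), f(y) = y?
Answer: -28/24641 ≈ -0.0011363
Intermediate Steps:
s(l, z) = 84 (s(l, z) = 94 - 10 = 84)
(-s(G, -34))/(49523 + 24400) = (-1*84)/(49523 + 24400) = -84/73923 = -84*1/73923 = -28/24641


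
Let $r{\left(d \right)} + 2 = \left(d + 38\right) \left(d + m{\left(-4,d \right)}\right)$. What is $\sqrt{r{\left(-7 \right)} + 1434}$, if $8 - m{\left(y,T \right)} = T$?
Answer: $4 \sqrt{105} \approx 40.988$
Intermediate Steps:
$m{\left(y,T \right)} = 8 - T$
$r{\left(d \right)} = 302 + 8 d$ ($r{\left(d \right)} = -2 + \left(d + 38\right) \left(d - \left(-8 + d\right)\right) = -2 + \left(38 + d\right) 8 = -2 + \left(304 + 8 d\right) = 302 + 8 d$)
$\sqrt{r{\left(-7 \right)} + 1434} = \sqrt{\left(302 + 8 \left(-7\right)\right) + 1434} = \sqrt{\left(302 - 56\right) + 1434} = \sqrt{246 + 1434} = \sqrt{1680} = 4 \sqrt{105}$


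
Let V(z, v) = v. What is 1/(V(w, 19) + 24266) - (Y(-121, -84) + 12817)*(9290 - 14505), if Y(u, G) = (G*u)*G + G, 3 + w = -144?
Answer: -106514963064824/24285 ≈ -4.3860e+9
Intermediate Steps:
w = -147 (w = -3 - 144 = -147)
Y(u, G) = G + u*G² (Y(u, G) = u*G² + G = G + u*G²)
1/(V(w, 19) + 24266) - (Y(-121, -84) + 12817)*(9290 - 14505) = 1/(19 + 24266) - (-84*(1 - 84*(-121)) + 12817)*(9290 - 14505) = 1/24285 - (-84*(1 + 10164) + 12817)*(-5215) = 1/24285 - (-84*10165 + 12817)*(-5215) = 1/24285 - (-853860 + 12817)*(-5215) = 1/24285 - (-841043)*(-5215) = 1/24285 - 1*4386039245 = 1/24285 - 4386039245 = -106514963064824/24285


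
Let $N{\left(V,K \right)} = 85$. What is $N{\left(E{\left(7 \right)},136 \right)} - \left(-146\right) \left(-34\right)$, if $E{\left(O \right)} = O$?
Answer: $-4879$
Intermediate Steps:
$N{\left(E{\left(7 \right)},136 \right)} - \left(-146\right) \left(-34\right) = 85 - \left(-146\right) \left(-34\right) = 85 - 4964 = -4879$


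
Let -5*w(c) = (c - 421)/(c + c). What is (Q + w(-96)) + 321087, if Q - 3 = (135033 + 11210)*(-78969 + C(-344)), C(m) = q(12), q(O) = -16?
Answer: -11088654974917/960 ≈ -1.1551e+10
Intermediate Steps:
C(m) = -16
w(c) = -(-421 + c)/(10*c) (w(c) = -(c - 421)/(5*(c + c)) = -(-421 + c)/(5*(2*c)) = -(-421 + c)*1/(2*c)/5 = -(-421 + c)/(10*c))
Q = -11551003352 (Q = 3 + (135033 + 11210)*(-78969 - 16) = 3 + 146243*(-78985) = 3 - 11551003355 = -11551003352)
(Q + w(-96)) + 321087 = (-11551003352 + (⅒)*(421 - 1*(-96))/(-96)) + 321087 = (-11551003352 + (⅒)*(-1/96)*(421 + 96)) + 321087 = (-11551003352 + (⅒)*(-1/96)*517) + 321087 = (-11551003352 - 517/960) + 321087 = -11088963218437/960 + 321087 = -11088654974917/960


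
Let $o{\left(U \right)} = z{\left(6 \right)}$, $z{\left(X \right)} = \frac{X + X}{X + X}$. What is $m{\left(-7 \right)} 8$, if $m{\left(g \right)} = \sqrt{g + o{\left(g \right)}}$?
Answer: $8 i \sqrt{6} \approx 19.596 i$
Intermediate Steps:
$z{\left(X \right)} = 1$ ($z{\left(X \right)} = \frac{2 X}{2 X} = 2 X \frac{1}{2 X} = 1$)
$o{\left(U \right)} = 1$
$m{\left(g \right)} = \sqrt{1 + g}$ ($m{\left(g \right)} = \sqrt{g + 1} = \sqrt{1 + g}$)
$m{\left(-7 \right)} 8 = \sqrt{1 - 7} \cdot 8 = \sqrt{-6} \cdot 8 = i \sqrt{6} \cdot 8 = 8 i \sqrt{6}$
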